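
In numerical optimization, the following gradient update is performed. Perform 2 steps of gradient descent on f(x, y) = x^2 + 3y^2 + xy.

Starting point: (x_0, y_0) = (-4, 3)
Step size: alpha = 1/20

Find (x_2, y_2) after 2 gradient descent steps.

f(x,y) = x^2 + 3y^2 + xy
grad_x = 2x + 1y, grad_y = 6y + 1x
Step 1: grad = (-5, 14), (-15/4, 23/10)
Step 2: grad = (-26/5, 201/20), (-349/100, 719/400)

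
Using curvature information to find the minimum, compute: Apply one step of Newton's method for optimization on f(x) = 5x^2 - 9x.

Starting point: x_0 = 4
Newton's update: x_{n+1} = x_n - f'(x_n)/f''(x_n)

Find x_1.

f(x) = 5x^2 - 9x
f'(x) = 10x + (-9), f''(x) = 10
Newton step: x_1 = x_0 - f'(x_0)/f''(x_0)
f'(4) = 31
x_1 = 4 - 31/10 = 9/10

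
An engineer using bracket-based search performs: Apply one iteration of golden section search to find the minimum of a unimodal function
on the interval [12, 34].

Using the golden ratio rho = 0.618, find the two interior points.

Golden section search on [12, 34].
Golden ratio rho = 0.618 (approx).
Interior points:
  x_1 = 12 + (1-0.618)*22 = 20.4040
  x_2 = 12 + 0.618*22 = 25.5960
Compare f(x_1) and f(x_2) to determine which subinterval to keep.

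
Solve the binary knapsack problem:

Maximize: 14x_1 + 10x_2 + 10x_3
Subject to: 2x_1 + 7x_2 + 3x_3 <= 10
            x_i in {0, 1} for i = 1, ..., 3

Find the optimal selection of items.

Items: item 1 (v=14, w=2), item 2 (v=10, w=7), item 3 (v=10, w=3)
Capacity: 10
Checking all 8 subsets (w = total weight, v = total value):
  {}: w = 0, v = 0
  {1}: w = 2, v = 14
  {2}: w = 7, v = 10
  {3}: w = 3, v = 10
  {1, 2}: w = 9, v = 24
  {1, 3}: w = 5, v = 24
  {2, 3}: w = 10, v = 20
  {1, 2, 3}: w = 12 > 10, infeasible
Best feasible subset: items [1, 2]
(The same value 24 is also attained by {1, 3}.)
Total weight: 9 <= 10, total value: 24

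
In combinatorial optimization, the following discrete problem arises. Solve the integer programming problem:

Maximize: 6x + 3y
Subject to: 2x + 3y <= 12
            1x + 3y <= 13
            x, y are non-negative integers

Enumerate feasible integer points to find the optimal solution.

Constraint 1: 2x + 3y <= 12
Constraint 2: 1x + 3y <= 13
Feasible x range (need y >= 0): 0 <= x <= min(12/2, 13/1) => x in {0, ..., 6}.
Enumerate feasible integer points row by row (the coefficient of y is 3 > 0, so for each x the largest feasible y gives the best value):
  x = 0: y <= min((12 - 2*0)/3, (13 - 1*0)/3) => y in {0, ..., 4}; best 6*0 + 3*4 = 12
  x = 1: y <= min((12 - 2*1)/3, (13 - 1*1)/3) => y in {0, ..., 3}; best 6*1 + 3*3 = 15
  x = 2: y <= min((12 - 2*2)/3, (13 - 1*2)/3) => y in {0, ..., 2}; best 6*2 + 3*2 = 18
  x = 3: y <= min((12 - 2*3)/3, (13 - 1*3)/3) => y in {0, ..., 2}; best 6*3 + 3*2 = 24
  x = 4: y <= min((12 - 2*4)/3, (13 - 1*4)/3) => y in {0, ..., 1}; best 6*4 + 3*1 = 27
  x = 5: y <= min((12 - 2*5)/3, (13 - 1*5)/3) => y in {0}; best 6*5 + 3*0 = 30
  x = 6: y <= min((12 - 2*6)/3, (13 - 1*6)/3) => y in {0}; best 6*6 + 3*0 = 36
The maximum 6x + 3y = 36 is achieved at x = 6, y = 0.
Check: 2*6 + 3*0 = 12 <= 12 and 1*6 + 3*0 = 6 <= 13.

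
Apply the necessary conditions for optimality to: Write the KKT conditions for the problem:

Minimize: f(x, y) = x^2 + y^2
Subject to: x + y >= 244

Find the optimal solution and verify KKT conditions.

KKT conditions for min x^2 + y^2 s.t. x + y >= 244:
Stationarity: 2x = mu, 2y = mu
So x = y = mu/2.
Complementary slackness: mu*(x + y - 244) = 0
Primal feasibility: x + y >= 244; dual feasibility: mu >= 0
If mu = 0 then x = y = 0, but 0 + 0 < 244 is infeasible, so the constraint is active.
Constraint active: x + y = 2*(mu/2) = 244 => mu = 244
x = y = 122, f = 29768
Verify: stationarity 2*122 = 244 = mu; primal 122 + 122 = 244 >= 244; dual mu = 244 >= 0; complementary slackness 244*(244 - 244) = 0. All KKT conditions hold.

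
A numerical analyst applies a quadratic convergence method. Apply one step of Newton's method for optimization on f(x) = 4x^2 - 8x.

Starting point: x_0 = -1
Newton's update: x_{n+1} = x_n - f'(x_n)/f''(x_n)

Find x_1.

f(x) = 4x^2 - 8x
f'(x) = 8x + (-8), f''(x) = 8
Newton step: x_1 = x_0 - f'(x_0)/f''(x_0)
f'(-1) = -16
x_1 = -1 - -16/8 = 1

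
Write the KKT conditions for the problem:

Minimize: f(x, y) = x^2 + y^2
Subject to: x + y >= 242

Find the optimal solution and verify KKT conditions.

KKT conditions for min x^2 + y^2 s.t. x + y >= 242:
Stationarity: 2x = mu, 2y = mu
So x = y = mu/2.
Complementary slackness: mu*(x + y - 242) = 0
Primal feasibility: x + y >= 242; dual feasibility: mu >= 0
If mu = 0 then x = y = 0, but 0 + 0 < 242 is infeasible, so the constraint is active.
Constraint active: x + y = 2*(mu/2) = 242 => mu = 242
x = y = 121, f = 29282
Verify: stationarity 2*121 = 242 = mu; primal 121 + 121 = 242 >= 242; dual mu = 242 >= 0; complementary slackness 242*(242 - 242) = 0. All KKT conditions hold.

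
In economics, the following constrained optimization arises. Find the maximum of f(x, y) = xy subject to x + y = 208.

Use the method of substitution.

Substitute y = 208 - x into f(x,y) = xy:
g(x) = x(208 - x) = 208x - x^2
g'(x) = 208 - 2x = 0  =>  x = 104
y = 208 - 104 = 104
Maximum value = 104 * 104 = 10816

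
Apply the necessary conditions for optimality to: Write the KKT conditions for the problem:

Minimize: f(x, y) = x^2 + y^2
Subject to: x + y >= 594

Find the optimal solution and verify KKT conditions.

KKT conditions for min x^2 + y^2 s.t. x + y >= 594:
Stationarity: 2x = mu, 2y = mu
So x = y = mu/2.
Complementary slackness: mu*(x + y - 594) = 0
Primal feasibility: x + y >= 594; dual feasibility: mu >= 0
If mu = 0 then x = y = 0, but 0 + 0 < 594 is infeasible, so the constraint is active.
Constraint active: x + y = 2*(mu/2) = 594 => mu = 594
x = y = 297, f = 176418
Verify: stationarity 2*297 = 594 = mu; primal 297 + 297 = 594 >= 594; dual mu = 594 >= 0; complementary slackness 594*(594 - 594) = 0. All KKT conditions hold.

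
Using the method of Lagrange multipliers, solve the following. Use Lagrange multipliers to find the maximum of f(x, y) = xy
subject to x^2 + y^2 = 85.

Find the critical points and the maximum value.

Lagrange conditions: y = 2*lambda*x and x = 2*lambda*y
If x = 0 then y = 0, violating the constraint, so x, y != 0.
Dividing: y/x = x/y => x^2 = y^2 => y = x or y = -x
Constraint: 2x^2 = 85 => x^2 = 85/2 => x = +/-sqrt(85/2)
Critical points: (sqrt(85/2), sqrt(85/2)), (-sqrt(85/2), -sqrt(85/2)), (sqrt(85/2), -sqrt(85/2)), (-sqrt(85/2), sqrt(85/2))
  y = x:  xy = x^2 = 85/2  at (sqrt(85/2), sqrt(85/2)) and (-sqrt(85/2), -sqrt(85/2))
  y = -x: xy = -x^2 = -85/2 at (sqrt(85/2), -sqrt(85/2)) and (-sqrt(85/2), sqrt(85/2))
Maximum xy = 85/2 at (sqrt(85/2), sqrt(85/2)) and (-sqrt(85/2), -sqrt(85/2))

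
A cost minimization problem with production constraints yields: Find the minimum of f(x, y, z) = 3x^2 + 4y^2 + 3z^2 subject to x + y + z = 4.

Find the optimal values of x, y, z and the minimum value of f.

Using Lagrange multipliers on f = 3x^2 + 4y^2 + 3z^2 with constraint x + y + z = 4:
Conditions: 2*3*x = lambda, 2*4*y = lambda, 2*3*z = lambda
So x = lambda/6, y = lambda/8, z = lambda/6
Substituting into constraint: lambda * (11/24) = 4
lambda = 96/11
x = 16/11, y = 12/11, z = 16/11
Minimum value = 192/11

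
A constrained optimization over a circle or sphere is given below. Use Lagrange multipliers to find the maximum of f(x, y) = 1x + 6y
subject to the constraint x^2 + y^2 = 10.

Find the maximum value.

Set up Lagrange conditions: grad f = lambda * grad g
  1 = 2*lambda*x
  6 = 2*lambda*y
From these: x/y = 1/6, so x = 1t, y = 6t for some t.
Substitute into constraint: (1t)^2 + (6t)^2 = 10
  t^2 * 37 = 10
  t = sqrt(10/37)
Maximum = 1*x + 6*y = (1^2 + 6^2)*t = 37 * sqrt(10/37) = sqrt(370)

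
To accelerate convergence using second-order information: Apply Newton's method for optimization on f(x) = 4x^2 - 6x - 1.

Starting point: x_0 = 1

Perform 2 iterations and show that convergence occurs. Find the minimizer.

f(x) = 4x^2 - 6x - 1, f'(x) = 8x + (-6), f''(x) = 8
Step 1: f'(1) = 2, x_1 = 1 - 2/8 = 3/4
Step 2: f'(3/4) = 0, x_2 = 3/4 (converged)
Newton's method converges in 1 step for quadratics.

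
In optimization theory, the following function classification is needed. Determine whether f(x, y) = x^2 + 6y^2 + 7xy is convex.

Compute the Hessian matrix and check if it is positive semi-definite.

f(x,y) = x^2 + 6y^2 + 7xy
Hessian H = [[2, 7], [7, 12]]
trace(H) = 14, det(H) = -25
Eigenvalues: (14 +/- sqrt(296)) / 2 = 15.6, -1.602
Since not both eigenvalues positive, f is neither convex nor concave.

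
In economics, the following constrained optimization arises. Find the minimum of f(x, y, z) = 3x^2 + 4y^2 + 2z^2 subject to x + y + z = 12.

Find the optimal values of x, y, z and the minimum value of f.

Using Lagrange multipliers on f = 3x^2 + 4y^2 + 2z^2 with constraint x + y + z = 12:
Conditions: 2*3*x = lambda, 2*4*y = lambda, 2*2*z = lambda
So x = lambda/6, y = lambda/8, z = lambda/4
Substituting into constraint: lambda * (13/24) = 12
lambda = 288/13
x = 48/13, y = 36/13, z = 72/13
Minimum value = 1728/13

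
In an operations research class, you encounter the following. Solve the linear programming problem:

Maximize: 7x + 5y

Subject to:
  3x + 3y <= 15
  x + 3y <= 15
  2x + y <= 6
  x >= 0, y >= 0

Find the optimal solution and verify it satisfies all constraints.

Feasible vertices: (0, 0), (0, 5), (1, 4), (3, 0)
Objective 7x + 5y at each vertex:
  (0, 0): 0
  (0, 5): 25
  (1, 4): 27
  (3, 0): 21
Maximum is 27 at (1, 4).
Verify constraints at (x, y) = (1, 4):
  3*1 + 3*4 = 15 <= 15 (active)
  1*1 + 3*4 = 13 <= 15
  2*1 + 1*4 = 6 <= 6 (active)
  x = 1 >= 0, y = 4 >= 0. All constraints satisfied.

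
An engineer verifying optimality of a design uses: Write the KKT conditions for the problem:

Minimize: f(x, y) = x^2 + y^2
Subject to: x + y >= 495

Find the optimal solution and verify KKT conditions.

KKT conditions for min x^2 + y^2 s.t. x + y >= 495:
Stationarity: 2x = mu, 2y = mu
So x = y = mu/2.
Complementary slackness: mu*(x + y - 495) = 0
Primal feasibility: x + y >= 495; dual feasibility: mu >= 0
If mu = 0 then x = y = 0, but 0 + 0 < 495 is infeasible, so the constraint is active.
Constraint active: x + y = 2*(mu/2) = 495 => mu = 495
x = y = 495/2, f = 245025/2
Verify: stationarity 2*(495/2) = 495 = mu; primal 495/2 + 495/2 = 495 >= 495; dual mu = 495 >= 0; complementary slackness 495*(495 - 495) = 0. All KKT conditions hold.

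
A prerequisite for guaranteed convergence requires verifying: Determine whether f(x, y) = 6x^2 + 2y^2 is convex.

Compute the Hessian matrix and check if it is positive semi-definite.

f(x,y) = 6x^2 + 2y^2
Hessian H = [[12, 0], [0, 4]]
trace(H) = 16, det(H) = 48
Eigenvalues: (16 +/- sqrt(64)) / 2 = 12, 4
Since both eigenvalues > 0, f is convex.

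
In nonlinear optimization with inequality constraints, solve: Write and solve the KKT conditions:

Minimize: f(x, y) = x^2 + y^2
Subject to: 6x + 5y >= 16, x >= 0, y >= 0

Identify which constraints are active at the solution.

KKT conditions for min x^2 + y^2 s.t. 6x + 5y >= 16, x >= 0, y >= 0:
Stationarity: 2x = mu*6 + mu_x, 2y = mu*5 + mu_y, with mu, mu_x, mu_y >= 0
Complementary slackness: mu*(6x + 5y - 16) = 0, mu_x*x = 0, mu_y*y = 0
(0, 0) is infeasible (6*0 + 5*0 < 16), so if mu = 0 stationarity would force x = mu_x/2 >= 0, y = mu_y/2 >= 0 with mu_x*x = mu_y*y = 0, i.e. x = y = 0: contradiction. Hence mu > 0 and 6x + 5y = 16 is active.
Try x > 0, y > 0 (so mu_x = mu_y = 0): x = 6*mu/2, y = 5*mu/2
Substitute: 6*(6*mu/2) + 5*(5*mu/2) = 16
  mu*61/2 = 16 => mu = 32/61
x* = 96/61 > 0, y* = 80/61 > 0, consistent with mu_x = mu_y = 0.
f is convex and the constraints are linear, so this KKT point is the global minimum.
f* = 256/61
Active constraints: 6x + 5y >= 16 (holds with equality, mu = 32/61 > 0); x >= 0 and y >= 0 are inactive (mu_x = mu_y = 0).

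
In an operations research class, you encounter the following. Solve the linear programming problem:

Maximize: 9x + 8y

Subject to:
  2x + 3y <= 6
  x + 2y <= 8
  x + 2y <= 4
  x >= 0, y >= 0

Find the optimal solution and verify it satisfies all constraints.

Feasible vertices: (0, 0), (0, 2), (3, 0)
Objective 9x + 8y at each vertex:
  (0, 0): 0
  (0, 2): 16
  (3, 0): 27
Maximum is 27 at (3, 0).
Verify constraints at (x, y) = (3, 0):
  2*3 + 3*0 = 6 <= 6 (active)
  1*3 + 2*0 = 3 <= 8
  1*3 + 2*0 = 3 <= 4
  x = 3 >= 0, y = 0 >= 0. All constraints satisfied.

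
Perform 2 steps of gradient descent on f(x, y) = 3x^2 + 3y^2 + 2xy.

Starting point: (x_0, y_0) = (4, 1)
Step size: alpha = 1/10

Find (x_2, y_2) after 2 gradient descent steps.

f(x,y) = 3x^2 + 3y^2 + 2xy
grad_x = 6x + 2y, grad_y = 6y + 2x
Step 1: grad = (26, 14), (7/5, -2/5)
Step 2: grad = (38/5, 2/5), (16/25, -11/25)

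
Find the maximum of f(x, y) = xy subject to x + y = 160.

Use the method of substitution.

Substitute y = 160 - x into f(x,y) = xy:
g(x) = x(160 - x) = 160x - x^2
g'(x) = 160 - 2x = 0  =>  x = 80
y = 160 - 80 = 80
Maximum value = 80 * 80 = 6400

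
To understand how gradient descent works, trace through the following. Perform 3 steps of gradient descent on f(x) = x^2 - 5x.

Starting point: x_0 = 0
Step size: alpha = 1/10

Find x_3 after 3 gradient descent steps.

f(x) = x^2 - 5x, f'(x) = 2x + (-5)
Step 1: f'(0) = -5, x_1 = 0 - 1/10 * -5 = 1/2
Step 2: f'(1/2) = -4, x_2 = 1/2 - 1/10 * -4 = 9/10
Step 3: f'(9/10) = -16/5, x_3 = 9/10 - 1/10 * -16/5 = 61/50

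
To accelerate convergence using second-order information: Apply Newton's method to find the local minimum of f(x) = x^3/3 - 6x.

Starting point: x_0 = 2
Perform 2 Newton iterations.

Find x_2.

f(x) = x^3/3 - 6x
f'(x) = x^2 - 6, f''(x) = 2x
Newton update: x_{n+1} = x_n - (x_n^2 - 6)/(2*x_n)
Step 1: x_0 = 2, f'=-2, f''=4, x_1 = 5/2
Step 2: x_1 = 5/2, f'=1/4, f''=5, x_2 = 49/20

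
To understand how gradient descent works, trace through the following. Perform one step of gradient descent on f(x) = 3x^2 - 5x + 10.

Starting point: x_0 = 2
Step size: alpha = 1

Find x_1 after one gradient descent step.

f(x) = 3x^2 - 5x + 10
f'(x) = 6x - 5
f'(2) = 6*2 + (-5) = 7
x_1 = x_0 - alpha * f'(x_0) = 2 - 1 * 7 = -5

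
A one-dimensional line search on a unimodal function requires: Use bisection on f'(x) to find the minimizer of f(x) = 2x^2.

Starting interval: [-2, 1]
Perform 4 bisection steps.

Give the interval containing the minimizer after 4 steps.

Finding critical point of f(x) = 2x^2 using bisection on f'(x) = 4x + 0.
f'(x) = 0 when x = 0.
Starting interval: [-2, 1]
Step 1: mid = -1/2, f'(mid) = -2, new interval = [-1/2, 1]
Step 2: mid = 1/4, f'(mid) = 1, new interval = [-1/2, 1/4]
Step 3: mid = -1/8, f'(mid) = -1/2, new interval = [-1/8, 1/4]
Step 4: mid = 1/16, f'(mid) = 1/4, new interval = [-1/8, 1/16]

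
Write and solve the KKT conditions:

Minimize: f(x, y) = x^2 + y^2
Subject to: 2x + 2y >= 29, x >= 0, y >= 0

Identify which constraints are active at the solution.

KKT conditions for min x^2 + y^2 s.t. 2x + 2y >= 29, x >= 0, y >= 0:
Stationarity: 2x = mu*2 + mu_x, 2y = mu*2 + mu_y, with mu, mu_x, mu_y >= 0
Complementary slackness: mu*(2x + 2y - 29) = 0, mu_x*x = 0, mu_y*y = 0
(0, 0) is infeasible (2*0 + 2*0 < 29), so if mu = 0 stationarity would force x = mu_x/2 >= 0, y = mu_y/2 >= 0 with mu_x*x = mu_y*y = 0, i.e. x = y = 0: contradiction. Hence mu > 0 and 2x + 2y = 29 is active.
Try x > 0, y > 0 (so mu_x = mu_y = 0): x = 2*mu/2, y = 2*mu/2
Substitute: 2*(2*mu/2) + 2*(2*mu/2) = 29
  mu*8/2 = 29 => mu = 29/4
x* = 29/4 > 0, y* = 29/4 > 0, consistent with mu_x = mu_y = 0.
f is convex and the constraints are linear, so this KKT point is the global minimum.
f* = 841/8
Active constraints: 2x + 2y >= 29 (holds with equality, mu = 29/4 > 0); x >= 0 and y >= 0 are inactive (mu_x = mu_y = 0).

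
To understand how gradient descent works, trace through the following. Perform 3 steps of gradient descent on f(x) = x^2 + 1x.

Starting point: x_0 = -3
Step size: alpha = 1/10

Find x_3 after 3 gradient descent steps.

f(x) = x^2 + 1x, f'(x) = 2x + (1)
Step 1: f'(-3) = -5, x_1 = -3 - 1/10 * -5 = -5/2
Step 2: f'(-5/2) = -4, x_2 = -5/2 - 1/10 * -4 = -21/10
Step 3: f'(-21/10) = -16/5, x_3 = -21/10 - 1/10 * -16/5 = -89/50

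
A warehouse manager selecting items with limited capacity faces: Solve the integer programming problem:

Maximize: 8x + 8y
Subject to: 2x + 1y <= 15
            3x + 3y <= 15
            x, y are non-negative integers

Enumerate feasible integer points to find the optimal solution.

Constraint 1: 2x + 1y <= 15
Constraint 2: 3x + 3y <= 15
Feasible x range (need y >= 0): 0 <= x <= min(15/2, 15/3) => x in {0, ..., 5}.
Enumerate feasible integer points row by row (the coefficient of y is 8 > 0, so for each x the largest feasible y gives the best value):
  x = 0: y <= min((15 - 2*0)/1, (15 - 3*0)/3) => y in {0, ..., 5}; best 8*0 + 8*5 = 40
  x = 1: y <= min((15 - 2*1)/1, (15 - 3*1)/3) => y in {0, ..., 4}; best 8*1 + 8*4 = 40
  x = 2: y <= min((15 - 2*2)/1, (15 - 3*2)/3) => y in {0, ..., 3}; best 8*2 + 8*3 = 40
  x = 3: y <= min((15 - 2*3)/1, (15 - 3*3)/3) => y in {0, ..., 2}; best 8*3 + 8*2 = 40
  x = 4: y <= min((15 - 2*4)/1, (15 - 3*4)/3) => y in {0, ..., 1}; best 8*4 + 8*1 = 40
  x = 5: y <= min((15 - 2*5)/1, (15 - 3*5)/3) => y in {0}; best 8*5 + 8*0 = 40
The maximum 8x + 8y = 40 is achieved at x = 0, y = 5.
(The same value 40 is also attained at (1, 4), (2, 3), (3, 2), (4, 1), (5, 0).)
Check: 2*0 + 1*5 = 5 <= 15 and 3*0 + 3*5 = 15 <= 15.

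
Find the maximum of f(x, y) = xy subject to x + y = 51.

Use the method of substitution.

Substitute y = 51 - x into f(x,y) = xy:
g(x) = x(51 - x) = 51x - x^2
g'(x) = 51 - 2x = 0  =>  x = 51/2
y = 51 - 51/2 = 51/2
Maximum value = (51/2) * (51/2) = 2601/4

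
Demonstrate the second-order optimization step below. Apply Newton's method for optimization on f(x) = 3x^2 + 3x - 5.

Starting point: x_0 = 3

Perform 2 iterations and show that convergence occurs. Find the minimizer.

f(x) = 3x^2 + 3x - 5, f'(x) = 6x + (3), f''(x) = 6
Step 1: f'(3) = 21, x_1 = 3 - 21/6 = -1/2
Step 2: f'(-1/2) = 0, x_2 = -1/2 (converged)
Newton's method converges in 1 step for quadratics.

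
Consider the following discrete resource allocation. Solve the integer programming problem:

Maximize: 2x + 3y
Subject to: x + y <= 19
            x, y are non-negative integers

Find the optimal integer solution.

Objective: 2x + 3y, constraint: x + y <= 19
Coefficient of y is 3 > coefficient of x is 2, so allocate the entire budget to y.
Optimal: x = 0, y = 19, value = 57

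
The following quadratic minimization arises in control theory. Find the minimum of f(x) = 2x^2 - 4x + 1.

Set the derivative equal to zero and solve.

f(x) = 2x^2 - 4x + 1
f'(x) = 4x + (-4) = 0
x = 4/4 = 1
f(1) = -1
Since f''(x) = 4 > 0, this is a minimum.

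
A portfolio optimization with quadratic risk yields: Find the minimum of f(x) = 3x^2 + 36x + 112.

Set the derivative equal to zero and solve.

f(x) = 3x^2 + 36x + 112
f'(x) = 6x + (36) = 0
x = -36/6 = -6
f(-6) = 4
Since f''(x) = 6 > 0, this is a minimum.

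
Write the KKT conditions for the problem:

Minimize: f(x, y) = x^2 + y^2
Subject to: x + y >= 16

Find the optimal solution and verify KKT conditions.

KKT conditions for min x^2 + y^2 s.t. x + y >= 16:
Stationarity: 2x = mu, 2y = mu
So x = y = mu/2.
Complementary slackness: mu*(x + y - 16) = 0
Primal feasibility: x + y >= 16; dual feasibility: mu >= 0
If mu = 0 then x = y = 0, but 0 + 0 < 16 is infeasible, so the constraint is active.
Constraint active: x + y = 2*(mu/2) = 16 => mu = 16
x = y = 8, f = 128
Verify: stationarity 2*8 = 16 = mu; primal 8 + 8 = 16 >= 16; dual mu = 16 >= 0; complementary slackness 16*(16 - 16) = 0. All KKT conditions hold.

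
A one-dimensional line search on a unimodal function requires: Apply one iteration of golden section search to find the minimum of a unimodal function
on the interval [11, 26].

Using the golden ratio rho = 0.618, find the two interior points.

Golden section search on [11, 26].
Golden ratio rho = 0.618 (approx).
Interior points:
  x_1 = 11 + (1-0.618)*15 = 16.7300
  x_2 = 11 + 0.618*15 = 20.2700
Compare f(x_1) and f(x_2) to determine which subinterval to keep.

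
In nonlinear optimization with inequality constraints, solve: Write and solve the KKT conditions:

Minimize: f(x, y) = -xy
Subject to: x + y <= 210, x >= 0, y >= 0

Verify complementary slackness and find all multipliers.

Problem: min -xy s.t. x + y <= 210 (multiplier lambda), x >= 0 (mu_x), y >= 0 (mu_y)
KKT stationarity: -y + lambda - mu_x = 0, -x + lambda - mu_y = 0, with lambda, mu_x, mu_y >= 0
Complementary slackness: lambda*(x + y - 210) = 0, mu_x*x = 0, mu_y*y = 0
If lambda = 0: y = -mu_x <= 0 and x = -mu_y <= 0 force x = y = 0 with f = 0; but x = y = 105 is feasible with f = -11025 < 0, so this is not the minimum. Hence lambda > 0 and x + y = 210.
Try x > 0, y > 0 (so mu_x = mu_y = 0): y = lambda, x = lambda => x = y = lambda
x + y = 210 => 2*lambda = 210 => lambda = 105
x* = y* = 105 > 0, consistent with mu_x = mu_y = 0.
(Any feasible point with x = 0 or y = 0 has f = 0 > -11025, so the minimum is not on those boundaries.)
min(-xy) = -11025 (i.e. max xy = 11025)
Multipliers: lambda = 105, mu_x = 0, mu_y = 0
Complementary slackness: lambda*(x + y - 210) = 105*(105 + 105 - 210) = 0, mu_x*x = 0*105 = 0, mu_y*y = 0*105 = 0. Satisfied.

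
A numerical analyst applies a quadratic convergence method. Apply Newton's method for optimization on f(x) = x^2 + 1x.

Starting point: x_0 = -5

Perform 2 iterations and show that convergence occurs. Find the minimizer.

f(x) = x^2 + 1x, f'(x) = 2x + (1), f''(x) = 2
Step 1: f'(-5) = -9, x_1 = -5 - -9/2 = -1/2
Step 2: f'(-1/2) = 0, x_2 = -1/2 (converged)
Newton's method converges in 1 step for quadratics.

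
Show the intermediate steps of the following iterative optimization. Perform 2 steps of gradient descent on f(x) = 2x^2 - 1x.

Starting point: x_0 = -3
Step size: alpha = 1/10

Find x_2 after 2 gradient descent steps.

f(x) = 2x^2 - 1x, f'(x) = 4x + (-1)
Step 1: f'(-3) = -13, x_1 = -3 - 1/10 * -13 = -17/10
Step 2: f'(-17/10) = -39/5, x_2 = -17/10 - 1/10 * -39/5 = -23/25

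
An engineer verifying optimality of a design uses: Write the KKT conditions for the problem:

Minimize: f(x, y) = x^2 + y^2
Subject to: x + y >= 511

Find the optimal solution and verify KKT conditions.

KKT conditions for min x^2 + y^2 s.t. x + y >= 511:
Stationarity: 2x = mu, 2y = mu
So x = y = mu/2.
Complementary slackness: mu*(x + y - 511) = 0
Primal feasibility: x + y >= 511; dual feasibility: mu >= 0
If mu = 0 then x = y = 0, but 0 + 0 < 511 is infeasible, so the constraint is active.
Constraint active: x + y = 2*(mu/2) = 511 => mu = 511
x = y = 511/2, f = 261121/2
Verify: stationarity 2*(511/2) = 511 = mu; primal 511/2 + 511/2 = 511 >= 511; dual mu = 511 >= 0; complementary slackness 511*(511 - 511) = 0. All KKT conditions hold.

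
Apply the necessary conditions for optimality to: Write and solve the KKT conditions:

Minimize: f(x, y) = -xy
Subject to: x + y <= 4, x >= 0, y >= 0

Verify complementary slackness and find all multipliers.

Problem: min -xy s.t. x + y <= 4 (multiplier lambda), x >= 0 (mu_x), y >= 0 (mu_y)
KKT stationarity: -y + lambda - mu_x = 0, -x + lambda - mu_y = 0, with lambda, mu_x, mu_y >= 0
Complementary slackness: lambda*(x + y - 4) = 0, mu_x*x = 0, mu_y*y = 0
If lambda = 0: y = -mu_x <= 0 and x = -mu_y <= 0 force x = y = 0 with f = 0; but x = y = 2 is feasible with f = -4 < 0, so this is not the minimum. Hence lambda > 0 and x + y = 4.
Try x > 0, y > 0 (so mu_x = mu_y = 0): y = lambda, x = lambda => x = y = lambda
x + y = 4 => 2*lambda = 4 => lambda = 2
x* = y* = 2 > 0, consistent with mu_x = mu_y = 0.
(Any feasible point with x = 0 or y = 0 has f = 0 > -4, so the minimum is not on those boundaries.)
min(-xy) = -4 (i.e. max xy = 4)
Multipliers: lambda = 2, mu_x = 0, mu_y = 0
Complementary slackness: lambda*(x + y - 4) = 2*(2 + 2 - 4) = 0, mu_x*x = 0*2 = 0, mu_y*y = 0*2 = 0. Satisfied.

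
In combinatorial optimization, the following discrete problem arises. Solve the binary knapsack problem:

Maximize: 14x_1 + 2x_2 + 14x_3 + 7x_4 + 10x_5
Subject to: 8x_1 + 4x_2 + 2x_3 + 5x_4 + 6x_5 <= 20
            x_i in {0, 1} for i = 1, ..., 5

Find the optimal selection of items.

Items: item 1 (v=14, w=8), item 2 (v=2, w=4), item 3 (v=14, w=2), item 4 (v=7, w=5), item 5 (v=10, w=6)
Capacity: 20
Checking all 32 subsets (w = total weight, v = total value):
  {}: w = 0, v = 0
  {1}: w = 8, v = 14
  {2}: w = 4, v = 2
  {3}: w = 2, v = 14
  {4}: w = 5, v = 7
  {5}: w = 6, v = 10
  {1, 2}: w = 12, v = 16
  {1, 3}: w = 10, v = 28
  {1, 4}: w = 13, v = 21
  {1, 5}: w = 14, v = 24
  {2, 3}: w = 6, v = 16
  {2, 4}: w = 9, v = 9
  {2, 5}: w = 10, v = 12
  {3, 4}: w = 7, v = 21
  {3, 5}: w = 8, v = 24
  {4, 5}: w = 11, v = 17
  {1, 2, 3}: w = 14, v = 30
  {1, 2, 4}: w = 17, v = 23
  {1, 2, 5}: w = 18, v = 26
  {1, 3, 4}: w = 15, v = 35
  {1, 3, 5}: w = 16, v = 38
  {1, 4, 5}: w = 19, v = 31
  {2, 3, 4}: w = 11, v = 23
  {2, 3, 5}: w = 12, v = 26
  {2, 4, 5}: w = 15, v = 19
  {3, 4, 5}: w = 13, v = 31
  {1, 2, 3, 4}: w = 19, v = 37
  {1, 2, 3, 5}: w = 20, v = 40
  {1, 2, 4, 5}: w = 23 > 20, infeasible
  {1, 3, 4, 5}: w = 21 > 20, infeasible
  {2, 3, 4, 5}: w = 17, v = 33
  {1, 2, 3, 4, 5}: w = 25 > 20, infeasible
Best feasible subset: items [1, 2, 3, 5]
Total weight: 20 <= 20, total value: 40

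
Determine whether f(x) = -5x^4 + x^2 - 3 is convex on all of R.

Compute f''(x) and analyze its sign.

f(x) = -5x^4 + x^2 - 3
f'(x) = -20x^3 + 2x
f''(x) = -60x^2 + 2
f''(x) = -60x^2 + 2 -> -inf as |x| -> inf
Therefore, f is not globally convex on R.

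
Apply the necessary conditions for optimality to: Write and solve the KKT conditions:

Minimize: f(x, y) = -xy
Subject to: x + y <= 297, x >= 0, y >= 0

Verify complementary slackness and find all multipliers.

Problem: min -xy s.t. x + y <= 297 (multiplier lambda), x >= 0 (mu_x), y >= 0 (mu_y)
KKT stationarity: -y + lambda - mu_x = 0, -x + lambda - mu_y = 0, with lambda, mu_x, mu_y >= 0
Complementary slackness: lambda*(x + y - 297) = 0, mu_x*x = 0, mu_y*y = 0
If lambda = 0: y = -mu_x <= 0 and x = -mu_y <= 0 force x = y = 0 with f = 0; but x = y = 297/2 is feasible with f = -88209/4 < 0, so this is not the minimum. Hence lambda > 0 and x + y = 297.
Try x > 0, y > 0 (so mu_x = mu_y = 0): y = lambda, x = lambda => x = y = lambda
x + y = 297 => 2*lambda = 297 => lambda = 297/2
x* = y* = 297/2 > 0, consistent with mu_x = mu_y = 0.
(Any feasible point with x = 0 or y = 0 has f = 0 > -88209/4, so the minimum is not on those boundaries.)
min(-xy) = -88209/4 (i.e. max xy = 88209/4)
Multipliers: lambda = 297/2, mu_x = 0, mu_y = 0
Complementary slackness: lambda*(x + y - 297) = 297/2*(297/2 + 297/2 - 297) = 0, mu_x*x = 0*297/2 = 0, mu_y*y = 0*297/2 = 0. Satisfied.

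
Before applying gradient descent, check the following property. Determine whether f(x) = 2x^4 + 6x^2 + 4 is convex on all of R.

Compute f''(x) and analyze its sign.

f(x) = 2x^4 + 6x^2 + 4
f'(x) = 8x^3 + 12x
f''(x) = 24x^2 + 12
f''(x) = 24x^2 + 12 >= 12 > 0 for all x
Therefore, f is convex on R.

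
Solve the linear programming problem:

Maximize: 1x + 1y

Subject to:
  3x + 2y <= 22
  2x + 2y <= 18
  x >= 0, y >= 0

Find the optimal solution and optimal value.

Feasible vertices: (0, 0), (0, 9), (4, 5), (22/3, 0)
Objective 1x + 1y at each:
  (0, 0): 0
  (0, 9): 9
  (4, 5): 9
  (22/3, 0): 22/3
Maximum is 9 at (0, 9).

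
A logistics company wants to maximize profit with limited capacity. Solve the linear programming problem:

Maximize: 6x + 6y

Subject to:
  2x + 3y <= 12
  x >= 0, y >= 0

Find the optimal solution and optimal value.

The feasible region has vertices at [(0, 0), (6, 0), (0, 4)].
Checking objective 6x + 6y at each vertex:
  (0, 0): 6*0 + 6*0 = 0
  (6, 0): 6*6 + 6*0 = 36
  (0, 4): 6*0 + 6*4 = 24
Maximum is 36 at (6, 0).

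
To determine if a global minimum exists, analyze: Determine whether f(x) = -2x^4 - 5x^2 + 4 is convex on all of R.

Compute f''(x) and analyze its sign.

f(x) = -2x^4 - 5x^2 + 4
f'(x) = -8x^3 + -10x
f''(x) = -24x^2 + -10
f''(x) = -24x^2 + -10 <= -10 < 0 for all x
Therefore, f is concave on R.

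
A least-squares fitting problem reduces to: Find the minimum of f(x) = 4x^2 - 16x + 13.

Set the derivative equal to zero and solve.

f(x) = 4x^2 - 16x + 13
f'(x) = 8x + (-16) = 0
x = 16/8 = 2
f(2) = -3
Since f''(x) = 8 > 0, this is a minimum.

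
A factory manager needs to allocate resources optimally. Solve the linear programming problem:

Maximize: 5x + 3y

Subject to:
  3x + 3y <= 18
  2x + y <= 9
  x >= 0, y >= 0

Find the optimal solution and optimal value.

Feasible vertices: (0, 0), (0, 6), (3, 3), (9/2, 0)
Objective 5x + 3y at each:
  (0, 0): 0
  (0, 6): 18
  (3, 3): 24
  (9/2, 0): 45/2
Maximum is 24 at (3, 3).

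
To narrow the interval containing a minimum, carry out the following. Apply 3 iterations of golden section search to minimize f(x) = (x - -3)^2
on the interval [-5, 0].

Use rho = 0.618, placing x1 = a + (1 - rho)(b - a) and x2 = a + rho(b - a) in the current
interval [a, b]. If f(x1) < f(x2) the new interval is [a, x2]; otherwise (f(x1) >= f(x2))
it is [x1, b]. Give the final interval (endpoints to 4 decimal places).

Golden section search for min of f(x) = (x - -3)^2 on [-5, 0].
Each step: x1 = a + (1 - rho)(b - a), x2 = a + rho(b - a); if f(x1) < f(x2) keep [a, x2], otherwise keep [x1, b].
Step 1: [-5.0000, 0.0000], x1=-3.0900 (f=0.0081), x2=-1.9100 (f=1.1881); f(x1) < f(x2) => keep [-5.0000, -1.9100]
Step 2: [-5.0000, -1.9100], x1=-3.8196 (f=0.6718), x2=-3.0904 (f=0.0082); f(x1) > f(x2) => keep [-3.8196, -1.9100]
Step 3: [-3.8196, -1.9100], x1=-3.0901 (f=0.0081), x2=-2.6395 (f=0.1300); f(x1) < f(x2) => keep [-3.8196, -2.6395]
Final interval: [-3.8196, -2.6395]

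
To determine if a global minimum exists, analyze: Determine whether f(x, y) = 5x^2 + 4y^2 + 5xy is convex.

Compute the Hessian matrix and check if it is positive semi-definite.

f(x,y) = 5x^2 + 4y^2 + 5xy
Hessian H = [[10, 5], [5, 8]]
trace(H) = 18, det(H) = 55
Eigenvalues: (18 +/- sqrt(104)) / 2 = 14.1, 3.901
Since both eigenvalues > 0, f is convex.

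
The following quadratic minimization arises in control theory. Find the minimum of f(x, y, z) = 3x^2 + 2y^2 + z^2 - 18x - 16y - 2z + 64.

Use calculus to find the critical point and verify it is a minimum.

f(x,y,z) = 3x^2 + 2y^2 + z^2 - 18x - 16y - 2z + 64
df/dx = 6x + (-18) = 0 => x = 3
df/dy = 4y + (-16) = 0 => y = 4
df/dz = 2z + (-2) = 0 => z = 1
f(3,4,1) = 3*(3)^2 + 2*(4)^2 + 1*(1)^2 + -18*(3) + -16*(4) + -2*(1) + 64 = 4
Hessian is diagonal with entries 6, 4, 2 > 0, confirmed minimum.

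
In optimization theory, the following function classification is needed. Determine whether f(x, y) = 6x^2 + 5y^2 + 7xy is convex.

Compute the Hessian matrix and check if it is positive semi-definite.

f(x,y) = 6x^2 + 5y^2 + 7xy
Hessian H = [[12, 7], [7, 10]]
trace(H) = 22, det(H) = 71
Eigenvalues: (22 +/- sqrt(200)) / 2 = 18.07, 3.929
Since both eigenvalues > 0, f is convex.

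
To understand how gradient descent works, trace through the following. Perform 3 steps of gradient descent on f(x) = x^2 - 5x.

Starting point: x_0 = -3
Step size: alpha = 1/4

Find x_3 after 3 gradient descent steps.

f(x) = x^2 - 5x, f'(x) = 2x + (-5)
Step 1: f'(-3) = -11, x_1 = -3 - 1/4 * -11 = -1/4
Step 2: f'(-1/4) = -11/2, x_2 = -1/4 - 1/4 * -11/2 = 9/8
Step 3: f'(9/8) = -11/4, x_3 = 9/8 - 1/4 * -11/4 = 29/16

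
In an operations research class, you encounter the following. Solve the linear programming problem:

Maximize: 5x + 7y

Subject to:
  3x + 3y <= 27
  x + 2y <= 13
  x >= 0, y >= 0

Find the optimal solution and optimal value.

Feasible vertices: (0, 0), (0, 13/2), (5, 4), (9, 0)
Objective 5x + 7y at each:
  (0, 0): 0
  (0, 13/2): 91/2
  (5, 4): 53
  (9, 0): 45
Maximum is 53 at (5, 4).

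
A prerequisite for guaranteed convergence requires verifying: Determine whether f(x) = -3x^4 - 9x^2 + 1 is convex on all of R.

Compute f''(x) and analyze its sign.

f(x) = -3x^4 - 9x^2 + 1
f'(x) = -12x^3 + -18x
f''(x) = -36x^2 + -18
f''(x) = -36x^2 + -18 <= -18 < 0 for all x
Therefore, f is concave on R.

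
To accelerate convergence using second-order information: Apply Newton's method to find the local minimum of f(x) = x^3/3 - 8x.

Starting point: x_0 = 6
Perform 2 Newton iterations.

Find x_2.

f(x) = x^3/3 - 8x
f'(x) = x^2 - 8, f''(x) = 2x
Newton update: x_{n+1} = x_n - (x_n^2 - 8)/(2*x_n)
Step 1: x_0 = 6, f'=28, f''=12, x_1 = 11/3
Step 2: x_1 = 11/3, f'=49/9, f''=22/3, x_2 = 193/66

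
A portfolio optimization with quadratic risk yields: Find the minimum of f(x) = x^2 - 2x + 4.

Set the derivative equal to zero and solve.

f(x) = x^2 - 2x + 4
f'(x) = 2x + (-2) = 0
x = 2/2 = 1
f(1) = 3
Since f''(x) = 2 > 0, this is a minimum.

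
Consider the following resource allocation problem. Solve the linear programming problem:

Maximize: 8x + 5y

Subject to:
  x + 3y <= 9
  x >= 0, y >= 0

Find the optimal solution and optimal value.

The feasible region has vertices at [(0, 0), (9, 0), (0, 3)].
Checking objective 8x + 5y at each vertex:
  (0, 0): 8*0 + 5*0 = 0
  (9, 0): 8*9 + 5*0 = 72
  (0, 3): 8*0 + 5*3 = 15
Maximum is 72 at (9, 0).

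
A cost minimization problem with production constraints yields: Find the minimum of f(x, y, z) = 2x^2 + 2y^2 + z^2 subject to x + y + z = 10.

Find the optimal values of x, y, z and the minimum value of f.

Using Lagrange multipliers on f = 2x^2 + 2y^2 + z^2 with constraint x + y + z = 10:
Conditions: 2*2*x = lambda, 2*2*y = lambda, 2*1*z = lambda
So x = lambda/4, y = lambda/4, z = lambda/2
Substituting into constraint: lambda * (1) = 10
lambda = 10
x = 5/2, y = 5/2, z = 5
Minimum value = 50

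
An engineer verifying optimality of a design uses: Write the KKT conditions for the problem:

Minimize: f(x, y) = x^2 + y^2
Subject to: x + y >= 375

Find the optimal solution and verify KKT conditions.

KKT conditions for min x^2 + y^2 s.t. x + y >= 375:
Stationarity: 2x = mu, 2y = mu
So x = y = mu/2.
Complementary slackness: mu*(x + y - 375) = 0
Primal feasibility: x + y >= 375; dual feasibility: mu >= 0
If mu = 0 then x = y = 0, but 0 + 0 < 375 is infeasible, so the constraint is active.
Constraint active: x + y = 2*(mu/2) = 375 => mu = 375
x = y = 375/2, f = 140625/2
Verify: stationarity 2*(375/2) = 375 = mu; primal 375/2 + 375/2 = 375 >= 375; dual mu = 375 >= 0; complementary slackness 375*(375 - 375) = 0. All KKT conditions hold.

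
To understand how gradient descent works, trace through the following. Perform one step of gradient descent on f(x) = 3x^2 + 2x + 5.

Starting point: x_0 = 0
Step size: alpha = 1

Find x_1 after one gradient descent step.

f(x) = 3x^2 + 2x + 5
f'(x) = 6x + 2
f'(0) = 6*0 + (2) = 2
x_1 = x_0 - alpha * f'(x_0) = 0 - 1 * 2 = -2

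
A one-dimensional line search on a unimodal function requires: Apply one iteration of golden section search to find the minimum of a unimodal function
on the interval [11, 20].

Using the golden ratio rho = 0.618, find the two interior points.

Golden section search on [11, 20].
Golden ratio rho = 0.618 (approx).
Interior points:
  x_1 = 11 + (1-0.618)*9 = 14.4380
  x_2 = 11 + 0.618*9 = 16.5620
Compare f(x_1) and f(x_2) to determine which subinterval to keep.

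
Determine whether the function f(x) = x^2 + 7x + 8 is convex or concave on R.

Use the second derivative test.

f(x) = x^2 + 7x + 8
f'(x) = 2x + 7
f''(x) = 2
Since f''(x) = 2 > 0 for all x, f is convex on R.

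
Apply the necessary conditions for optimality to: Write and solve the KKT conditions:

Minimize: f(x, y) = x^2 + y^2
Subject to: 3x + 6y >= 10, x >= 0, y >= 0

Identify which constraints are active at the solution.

KKT conditions for min x^2 + y^2 s.t. 3x + 6y >= 10, x >= 0, y >= 0:
Stationarity: 2x = mu*3 + mu_x, 2y = mu*6 + mu_y, with mu, mu_x, mu_y >= 0
Complementary slackness: mu*(3x + 6y - 10) = 0, mu_x*x = 0, mu_y*y = 0
(0, 0) is infeasible (3*0 + 6*0 < 10), so if mu = 0 stationarity would force x = mu_x/2 >= 0, y = mu_y/2 >= 0 with mu_x*x = mu_y*y = 0, i.e. x = y = 0: contradiction. Hence mu > 0 and 3x + 6y = 10 is active.
Try x > 0, y > 0 (so mu_x = mu_y = 0): x = 3*mu/2, y = 6*mu/2
Substitute: 3*(3*mu/2) + 6*(6*mu/2) = 10
  mu*45/2 = 10 => mu = 4/9
x* = 2/3 > 0, y* = 4/3 > 0, consistent with mu_x = mu_y = 0.
f is convex and the constraints are linear, so this KKT point is the global minimum.
f* = 20/9
Active constraints: 3x + 6y >= 10 (holds with equality, mu = 4/9 > 0); x >= 0 and y >= 0 are inactive (mu_x = mu_y = 0).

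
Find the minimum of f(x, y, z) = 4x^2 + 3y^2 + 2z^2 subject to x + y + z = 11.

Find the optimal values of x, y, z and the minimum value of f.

Using Lagrange multipliers on f = 4x^2 + 3y^2 + 2z^2 with constraint x + y + z = 11:
Conditions: 2*4*x = lambda, 2*3*y = lambda, 2*2*z = lambda
So x = lambda/8, y = lambda/6, z = lambda/4
Substituting into constraint: lambda * (13/24) = 11
lambda = 264/13
x = 33/13, y = 44/13, z = 66/13
Minimum value = 1452/13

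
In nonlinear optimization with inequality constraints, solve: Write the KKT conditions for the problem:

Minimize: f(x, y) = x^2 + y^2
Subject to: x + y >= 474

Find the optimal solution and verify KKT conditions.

KKT conditions for min x^2 + y^2 s.t. x + y >= 474:
Stationarity: 2x = mu, 2y = mu
So x = y = mu/2.
Complementary slackness: mu*(x + y - 474) = 0
Primal feasibility: x + y >= 474; dual feasibility: mu >= 0
If mu = 0 then x = y = 0, but 0 + 0 < 474 is infeasible, so the constraint is active.
Constraint active: x + y = 2*(mu/2) = 474 => mu = 474
x = y = 237, f = 112338
Verify: stationarity 2*237 = 474 = mu; primal 237 + 237 = 474 >= 474; dual mu = 474 >= 0; complementary slackness 474*(474 - 474) = 0. All KKT conditions hold.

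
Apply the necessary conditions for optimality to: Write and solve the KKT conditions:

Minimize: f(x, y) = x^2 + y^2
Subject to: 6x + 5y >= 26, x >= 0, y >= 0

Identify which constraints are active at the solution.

KKT conditions for min x^2 + y^2 s.t. 6x + 5y >= 26, x >= 0, y >= 0:
Stationarity: 2x = mu*6 + mu_x, 2y = mu*5 + mu_y, with mu, mu_x, mu_y >= 0
Complementary slackness: mu*(6x + 5y - 26) = 0, mu_x*x = 0, mu_y*y = 0
(0, 0) is infeasible (6*0 + 5*0 < 26), so if mu = 0 stationarity would force x = mu_x/2 >= 0, y = mu_y/2 >= 0 with mu_x*x = mu_y*y = 0, i.e. x = y = 0: contradiction. Hence mu > 0 and 6x + 5y = 26 is active.
Try x > 0, y > 0 (so mu_x = mu_y = 0): x = 6*mu/2, y = 5*mu/2
Substitute: 6*(6*mu/2) + 5*(5*mu/2) = 26
  mu*61/2 = 26 => mu = 52/61
x* = 156/61 > 0, y* = 130/61 > 0, consistent with mu_x = mu_y = 0.
f is convex and the constraints are linear, so this KKT point is the global minimum.
f* = 676/61
Active constraints: 6x + 5y >= 26 (holds with equality, mu = 52/61 > 0); x >= 0 and y >= 0 are inactive (mu_x = mu_y = 0).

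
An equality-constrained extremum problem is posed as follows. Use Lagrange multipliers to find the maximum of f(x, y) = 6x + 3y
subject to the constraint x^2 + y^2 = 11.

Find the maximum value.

Set up Lagrange conditions: grad f = lambda * grad g
  6 = 2*lambda*x
  3 = 2*lambda*y
From these: x/y = 6/3, so x = 6t, y = 3t for some t.
Substitute into constraint: (6t)^2 + (3t)^2 = 11
  t^2 * 45 = 11
  t = sqrt(11/45)
Maximum = 6*x + 3*y = (6^2 + 3^2)*t = 45 * sqrt(11/45) = sqrt(495)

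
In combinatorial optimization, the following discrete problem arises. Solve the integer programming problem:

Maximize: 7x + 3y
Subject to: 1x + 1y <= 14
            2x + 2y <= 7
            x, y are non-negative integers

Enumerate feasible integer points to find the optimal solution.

Constraint 1: 1x + 1y <= 14
Constraint 2: 2x + 2y <= 7
Feasible x range (need y >= 0): 0 <= x <= min(14/1, 7/2) => x in {0, ..., 3}.
Enumerate feasible integer points row by row (the coefficient of y is 3 > 0, so for each x the largest feasible y gives the best value):
  x = 0: y <= min((14 - 1*0)/1, (7 - 2*0)/2) => y in {0, ..., 3}; best 7*0 + 3*3 = 9
  x = 1: y <= min((14 - 1*1)/1, (7 - 2*1)/2) => y in {0, ..., 2}; best 7*1 + 3*2 = 13
  x = 2: y <= min((14 - 1*2)/1, (7 - 2*2)/2) => y in {0, ..., 1}; best 7*2 + 3*1 = 17
  x = 3: y <= min((14 - 1*3)/1, (7 - 2*3)/2) => y in {0}; best 7*3 + 3*0 = 21
The maximum 7x + 3y = 21 is achieved at x = 3, y = 0.
Check: 1*3 + 1*0 = 3 <= 14 and 2*3 + 2*0 = 6 <= 7.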